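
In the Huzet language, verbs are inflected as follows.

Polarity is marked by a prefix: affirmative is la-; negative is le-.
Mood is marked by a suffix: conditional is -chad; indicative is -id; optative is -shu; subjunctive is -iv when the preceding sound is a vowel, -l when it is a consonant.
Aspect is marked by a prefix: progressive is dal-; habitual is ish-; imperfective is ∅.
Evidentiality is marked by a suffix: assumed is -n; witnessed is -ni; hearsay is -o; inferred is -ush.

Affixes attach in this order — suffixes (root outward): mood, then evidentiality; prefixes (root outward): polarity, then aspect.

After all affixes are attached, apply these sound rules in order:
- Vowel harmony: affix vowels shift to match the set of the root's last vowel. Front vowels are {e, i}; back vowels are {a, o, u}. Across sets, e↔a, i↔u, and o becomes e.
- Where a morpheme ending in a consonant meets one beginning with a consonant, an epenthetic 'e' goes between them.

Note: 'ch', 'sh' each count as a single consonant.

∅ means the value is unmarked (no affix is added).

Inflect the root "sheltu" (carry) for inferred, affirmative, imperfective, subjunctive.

Attach polarity affirmative la- → lasheltu.
aspect = imperfective: zero marking, form stays lasheltu.
Attach mood subjunctive -iv (after vowel 'u') → lasheltuiv.
Attach evidentiality inferred -ush → lasheltuivush.
Apply vowel harmony: lasheltuivush → lasheltuuvush.
Epenthesis: no change.

lasheltuuvush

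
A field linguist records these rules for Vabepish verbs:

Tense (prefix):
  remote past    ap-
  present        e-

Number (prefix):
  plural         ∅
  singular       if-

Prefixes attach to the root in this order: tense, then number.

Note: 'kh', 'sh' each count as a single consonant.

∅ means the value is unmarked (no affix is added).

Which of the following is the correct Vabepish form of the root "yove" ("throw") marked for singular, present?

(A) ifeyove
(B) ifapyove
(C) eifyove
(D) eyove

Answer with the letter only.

A

Attach tense present e- → eyove.
Attach number singular if- → ifeyove.
So the correct form is ifeyove, option (A).
(C) eifyove is wrong: it has the affixes in the wrong order.
(B) ifapyove is wrong: it uses remote past instead of present for tense.
(D) eyove is wrong: it uses plural instead of singular for number.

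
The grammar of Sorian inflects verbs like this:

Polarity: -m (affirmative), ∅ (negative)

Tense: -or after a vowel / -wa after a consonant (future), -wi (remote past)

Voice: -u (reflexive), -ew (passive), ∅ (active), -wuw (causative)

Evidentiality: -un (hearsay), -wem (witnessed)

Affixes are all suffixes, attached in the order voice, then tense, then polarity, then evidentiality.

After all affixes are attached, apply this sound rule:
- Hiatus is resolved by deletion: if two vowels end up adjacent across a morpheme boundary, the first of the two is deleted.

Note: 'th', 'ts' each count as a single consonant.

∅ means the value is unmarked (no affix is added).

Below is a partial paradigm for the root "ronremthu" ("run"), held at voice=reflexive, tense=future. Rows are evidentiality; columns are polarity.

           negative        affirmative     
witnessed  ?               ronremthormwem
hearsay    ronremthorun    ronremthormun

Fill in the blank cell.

ronremthorwem

Attach voice reflexive -u → ronremthuu.
Attach tense future -or (after vowel 'u') → ronremthuuor.
polarity = negative: zero marking, form stays ronremthuuor.
Attach evidentiality witnessed -wem → ronremthuuorwem.
Apply vowel deletion: ronremthuuorwem → ronremthorwem.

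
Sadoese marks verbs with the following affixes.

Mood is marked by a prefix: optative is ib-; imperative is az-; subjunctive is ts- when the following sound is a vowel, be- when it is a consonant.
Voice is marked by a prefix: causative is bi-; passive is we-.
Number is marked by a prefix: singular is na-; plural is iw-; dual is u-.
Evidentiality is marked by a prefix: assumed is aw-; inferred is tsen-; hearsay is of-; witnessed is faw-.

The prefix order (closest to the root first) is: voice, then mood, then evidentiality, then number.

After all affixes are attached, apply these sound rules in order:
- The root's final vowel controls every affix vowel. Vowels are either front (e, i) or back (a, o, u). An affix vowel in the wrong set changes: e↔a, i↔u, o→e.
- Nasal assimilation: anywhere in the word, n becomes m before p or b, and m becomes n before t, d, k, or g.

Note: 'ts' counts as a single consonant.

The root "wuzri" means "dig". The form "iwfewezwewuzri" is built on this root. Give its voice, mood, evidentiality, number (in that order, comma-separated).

passive, imperative, witnessed, plural

Segment: iw-faw-az-we-wuzri.
voice: we- → passive.
mood: az- → imperative.
evidentiality: faw- → witnessed.
number: iw- → plural.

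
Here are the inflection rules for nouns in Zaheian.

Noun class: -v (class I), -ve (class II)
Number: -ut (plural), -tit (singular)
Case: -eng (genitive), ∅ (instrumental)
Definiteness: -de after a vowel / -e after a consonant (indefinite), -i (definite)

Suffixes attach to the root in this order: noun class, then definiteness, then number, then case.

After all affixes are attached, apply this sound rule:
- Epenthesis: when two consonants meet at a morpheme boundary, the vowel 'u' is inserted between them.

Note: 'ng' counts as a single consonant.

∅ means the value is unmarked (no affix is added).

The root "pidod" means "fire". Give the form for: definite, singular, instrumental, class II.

pidoduveitit

Attach noun class class II -ve → pidodve.
Attach definiteness definite -i → pidodvei.
Attach number singular -tit → pidodveitit.
case = instrumental: zero marking, form stays pidodveitit.
Apply epenthesis: pidodveitit → pidoduveitit.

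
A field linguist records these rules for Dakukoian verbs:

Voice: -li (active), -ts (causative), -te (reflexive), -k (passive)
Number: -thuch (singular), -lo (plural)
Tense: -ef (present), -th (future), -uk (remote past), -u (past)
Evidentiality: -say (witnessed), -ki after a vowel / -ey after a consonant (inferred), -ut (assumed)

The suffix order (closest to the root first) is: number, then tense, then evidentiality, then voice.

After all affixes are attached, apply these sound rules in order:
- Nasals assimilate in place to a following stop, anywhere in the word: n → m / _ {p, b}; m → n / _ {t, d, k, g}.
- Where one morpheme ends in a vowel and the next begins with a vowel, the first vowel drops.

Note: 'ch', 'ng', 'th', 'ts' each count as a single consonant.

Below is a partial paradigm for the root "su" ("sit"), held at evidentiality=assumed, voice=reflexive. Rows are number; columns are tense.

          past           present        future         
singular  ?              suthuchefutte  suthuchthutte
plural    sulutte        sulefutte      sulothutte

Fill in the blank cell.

Attach number singular -thuch → suthuch.
Attach tense past -u → suthuchu.
Attach evidentiality assumed -ut → suthuchuut.
Attach voice reflexive -te → suthuchuutte.
Nasal assimilation: no change.
Apply vowel deletion: suthuchuutte → suthuchutte.

suthuchutte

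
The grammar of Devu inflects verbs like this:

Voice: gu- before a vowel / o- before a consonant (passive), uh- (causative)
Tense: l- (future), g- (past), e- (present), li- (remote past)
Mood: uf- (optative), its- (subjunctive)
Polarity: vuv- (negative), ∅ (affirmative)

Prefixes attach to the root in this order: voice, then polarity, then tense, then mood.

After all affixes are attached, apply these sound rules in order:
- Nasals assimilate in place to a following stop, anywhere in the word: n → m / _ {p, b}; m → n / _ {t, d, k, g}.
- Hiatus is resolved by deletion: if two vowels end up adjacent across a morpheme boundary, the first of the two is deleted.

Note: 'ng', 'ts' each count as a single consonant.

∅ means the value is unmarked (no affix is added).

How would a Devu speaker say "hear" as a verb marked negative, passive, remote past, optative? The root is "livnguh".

uflivuvolivnguh

Attach voice passive o- (before consonant 'l') → olivnguh.
Attach polarity negative vuv- → vuvolivnguh.
Attach tense remote past li- → livuvolivnguh.
Attach mood optative uf- → uflivuvolivnguh.
Nasal assimilation: no change.
Vowel deletion: no change.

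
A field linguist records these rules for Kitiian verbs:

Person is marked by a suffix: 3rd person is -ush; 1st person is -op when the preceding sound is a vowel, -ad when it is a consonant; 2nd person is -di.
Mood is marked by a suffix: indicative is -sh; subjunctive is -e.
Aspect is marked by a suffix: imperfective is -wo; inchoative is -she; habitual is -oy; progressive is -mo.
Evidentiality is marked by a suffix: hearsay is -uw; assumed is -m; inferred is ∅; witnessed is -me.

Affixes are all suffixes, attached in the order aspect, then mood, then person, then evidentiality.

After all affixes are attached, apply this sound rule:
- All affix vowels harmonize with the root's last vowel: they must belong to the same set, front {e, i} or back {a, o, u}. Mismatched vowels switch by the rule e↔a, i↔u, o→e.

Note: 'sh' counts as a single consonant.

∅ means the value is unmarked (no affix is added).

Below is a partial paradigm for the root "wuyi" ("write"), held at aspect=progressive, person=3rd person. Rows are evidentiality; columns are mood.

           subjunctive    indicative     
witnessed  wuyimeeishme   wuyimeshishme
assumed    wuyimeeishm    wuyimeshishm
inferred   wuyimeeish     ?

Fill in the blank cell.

wuyimeshish

Attach aspect progressive -mo → wuyimo.
Attach mood indicative -sh → wuyimosh.
Attach person 3rd person -ush → wuyimoshush.
evidentiality = inferred: zero marking, form stays wuyimoshush.
Apply vowel harmony: wuyimoshush → wuyimeshish.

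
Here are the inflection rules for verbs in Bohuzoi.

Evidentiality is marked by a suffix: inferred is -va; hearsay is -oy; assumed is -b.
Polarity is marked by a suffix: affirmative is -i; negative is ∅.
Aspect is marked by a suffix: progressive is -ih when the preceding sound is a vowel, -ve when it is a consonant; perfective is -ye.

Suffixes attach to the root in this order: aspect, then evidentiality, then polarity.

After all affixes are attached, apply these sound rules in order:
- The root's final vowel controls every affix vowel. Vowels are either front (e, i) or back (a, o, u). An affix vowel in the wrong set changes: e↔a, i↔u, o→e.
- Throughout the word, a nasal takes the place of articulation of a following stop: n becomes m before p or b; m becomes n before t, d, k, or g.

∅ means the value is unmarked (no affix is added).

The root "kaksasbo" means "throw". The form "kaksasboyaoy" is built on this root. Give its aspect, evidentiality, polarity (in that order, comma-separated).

Segment: kaksasbo-ye-oy.
aspect: -ye → perfective.
evidentiality: -oy → hearsay.
polarity: ∅ → negative.

perfective, hearsay, negative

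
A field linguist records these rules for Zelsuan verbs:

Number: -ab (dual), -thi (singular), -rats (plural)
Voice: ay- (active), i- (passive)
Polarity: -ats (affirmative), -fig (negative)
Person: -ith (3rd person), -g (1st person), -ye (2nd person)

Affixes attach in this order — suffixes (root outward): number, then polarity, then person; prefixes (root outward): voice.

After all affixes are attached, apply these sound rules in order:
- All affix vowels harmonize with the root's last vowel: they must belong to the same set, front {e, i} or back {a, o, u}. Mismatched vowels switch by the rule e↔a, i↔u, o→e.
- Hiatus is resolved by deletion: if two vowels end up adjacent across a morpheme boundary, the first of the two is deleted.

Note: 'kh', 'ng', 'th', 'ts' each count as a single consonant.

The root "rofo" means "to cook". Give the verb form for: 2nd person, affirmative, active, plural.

Attach voice active ay- → ayrofo.
Attach number plural -rats → ayroforats.
Attach polarity affirmative -ats → ayroforatsats.
Attach person 2nd person -ye → ayroforatsatsye.
Apply vowel harmony: ayroforatsatsye → ayroforatsatsya.
Vowel deletion: no change.

ayroforatsatsya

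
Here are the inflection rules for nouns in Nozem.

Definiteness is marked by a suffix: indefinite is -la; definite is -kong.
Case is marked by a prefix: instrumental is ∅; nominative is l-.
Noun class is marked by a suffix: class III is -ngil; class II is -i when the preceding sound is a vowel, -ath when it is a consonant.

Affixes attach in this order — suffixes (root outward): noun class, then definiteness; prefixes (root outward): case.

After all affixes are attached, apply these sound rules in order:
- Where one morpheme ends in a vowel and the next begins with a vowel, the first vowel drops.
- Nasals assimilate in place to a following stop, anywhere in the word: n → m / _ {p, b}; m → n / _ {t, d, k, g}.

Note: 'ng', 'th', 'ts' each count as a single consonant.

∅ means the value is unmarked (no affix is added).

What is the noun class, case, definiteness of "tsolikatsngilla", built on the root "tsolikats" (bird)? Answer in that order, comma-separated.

Segment: tsolikats-ngil-la.
noun class: -ngil → class III.
case: ∅ → instrumental.
definiteness: -la → indefinite.

class III, instrumental, indefinite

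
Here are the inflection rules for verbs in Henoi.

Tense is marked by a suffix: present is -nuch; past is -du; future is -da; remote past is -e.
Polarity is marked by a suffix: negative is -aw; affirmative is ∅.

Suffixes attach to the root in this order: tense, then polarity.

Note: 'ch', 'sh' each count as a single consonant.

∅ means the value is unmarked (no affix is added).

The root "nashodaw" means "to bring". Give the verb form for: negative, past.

nashodawduaw

Attach tense past -du → nashodawdu.
Attach polarity negative -aw → nashodawduaw.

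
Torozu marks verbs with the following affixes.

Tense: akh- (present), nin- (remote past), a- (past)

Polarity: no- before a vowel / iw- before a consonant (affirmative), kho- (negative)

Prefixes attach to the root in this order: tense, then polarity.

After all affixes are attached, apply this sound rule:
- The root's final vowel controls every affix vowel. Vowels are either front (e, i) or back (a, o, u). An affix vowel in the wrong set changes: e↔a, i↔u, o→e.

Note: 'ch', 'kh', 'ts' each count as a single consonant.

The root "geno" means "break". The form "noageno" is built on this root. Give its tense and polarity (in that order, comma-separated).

past, affirmative

Segment: no-a-geno.
tense: a- → past.
polarity: no/iw- → affirmative.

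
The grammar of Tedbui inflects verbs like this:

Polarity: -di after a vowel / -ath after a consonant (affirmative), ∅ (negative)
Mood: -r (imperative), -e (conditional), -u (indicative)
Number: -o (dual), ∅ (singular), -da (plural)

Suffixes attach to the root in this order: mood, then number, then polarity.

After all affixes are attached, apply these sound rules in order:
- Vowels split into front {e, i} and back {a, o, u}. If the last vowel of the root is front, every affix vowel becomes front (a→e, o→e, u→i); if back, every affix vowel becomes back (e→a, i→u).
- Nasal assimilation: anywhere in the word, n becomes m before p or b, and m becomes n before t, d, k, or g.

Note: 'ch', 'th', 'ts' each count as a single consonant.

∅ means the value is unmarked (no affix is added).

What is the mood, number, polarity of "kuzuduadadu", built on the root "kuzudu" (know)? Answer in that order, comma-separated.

conditional, plural, affirmative

Segment: kuzudu-e-da-di.
mood: -e → conditional.
number: -da → plural.
polarity: -di/ath → affirmative.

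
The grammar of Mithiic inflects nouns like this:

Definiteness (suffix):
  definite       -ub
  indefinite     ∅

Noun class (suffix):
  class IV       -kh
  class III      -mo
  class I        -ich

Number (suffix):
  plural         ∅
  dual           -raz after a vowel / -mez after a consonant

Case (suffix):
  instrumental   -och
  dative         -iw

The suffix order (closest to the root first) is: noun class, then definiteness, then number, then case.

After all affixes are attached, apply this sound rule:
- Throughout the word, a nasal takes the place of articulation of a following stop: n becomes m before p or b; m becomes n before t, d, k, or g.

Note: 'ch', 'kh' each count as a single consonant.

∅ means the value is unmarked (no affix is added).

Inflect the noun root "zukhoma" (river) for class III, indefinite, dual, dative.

zukhomamoraziw

Attach noun class class III -mo → zukhomamo.
definiteness = indefinite: zero marking, form stays zukhomamo.
Attach number dual -raz (after vowel 'o') → zukhomamoraz.
Attach case dative -iw → zukhomamoraziw.
Nasal assimilation: no change.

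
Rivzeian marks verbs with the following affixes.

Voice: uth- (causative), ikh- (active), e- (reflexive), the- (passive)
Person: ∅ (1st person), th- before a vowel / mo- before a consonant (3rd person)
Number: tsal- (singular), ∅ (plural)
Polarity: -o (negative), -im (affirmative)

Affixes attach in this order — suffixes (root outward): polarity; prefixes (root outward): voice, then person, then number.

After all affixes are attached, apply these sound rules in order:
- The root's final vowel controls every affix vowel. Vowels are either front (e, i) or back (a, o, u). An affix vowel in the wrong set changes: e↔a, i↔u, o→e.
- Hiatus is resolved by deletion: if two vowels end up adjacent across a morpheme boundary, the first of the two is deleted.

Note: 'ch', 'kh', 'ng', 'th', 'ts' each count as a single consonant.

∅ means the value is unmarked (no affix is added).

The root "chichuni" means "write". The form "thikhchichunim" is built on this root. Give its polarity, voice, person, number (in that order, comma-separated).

affirmative, active, 3rd person, plural

Segment: th-ikh-chichuni-im.
polarity: -im → affirmative.
voice: ikh- → active.
person: th/mo- → 3rd person.
number: ∅ → plural.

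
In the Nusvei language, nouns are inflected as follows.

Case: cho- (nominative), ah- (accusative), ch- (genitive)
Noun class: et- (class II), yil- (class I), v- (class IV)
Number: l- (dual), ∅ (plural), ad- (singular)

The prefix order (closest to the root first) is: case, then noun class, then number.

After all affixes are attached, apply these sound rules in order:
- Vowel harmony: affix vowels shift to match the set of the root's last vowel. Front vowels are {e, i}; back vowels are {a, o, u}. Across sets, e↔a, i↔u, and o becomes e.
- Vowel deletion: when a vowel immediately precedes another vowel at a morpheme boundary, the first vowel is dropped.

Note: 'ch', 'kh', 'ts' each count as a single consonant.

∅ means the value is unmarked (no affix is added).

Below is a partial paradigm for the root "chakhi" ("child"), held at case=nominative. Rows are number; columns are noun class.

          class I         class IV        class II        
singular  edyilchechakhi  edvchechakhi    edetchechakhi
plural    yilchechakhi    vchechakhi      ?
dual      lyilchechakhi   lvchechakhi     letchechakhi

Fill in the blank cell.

etchechakhi

Attach case nominative cho- → chochakhi.
Attach noun class class II et- → etchochakhi.
number = plural: zero marking, form stays etchochakhi.
Apply vowel harmony: etchochakhi → etchechakhi.
Vowel deletion: no change.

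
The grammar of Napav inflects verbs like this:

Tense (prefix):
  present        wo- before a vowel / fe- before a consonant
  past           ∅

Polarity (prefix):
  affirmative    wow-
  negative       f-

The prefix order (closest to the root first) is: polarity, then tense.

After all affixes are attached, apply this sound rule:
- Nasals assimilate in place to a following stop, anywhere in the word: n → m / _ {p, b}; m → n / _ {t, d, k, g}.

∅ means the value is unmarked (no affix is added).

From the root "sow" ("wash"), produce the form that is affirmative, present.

Attach polarity affirmative wow- → wowsow.
Attach tense present fe- (before consonant 'w') → fewowsow.
Nasal assimilation: no change.

fewowsow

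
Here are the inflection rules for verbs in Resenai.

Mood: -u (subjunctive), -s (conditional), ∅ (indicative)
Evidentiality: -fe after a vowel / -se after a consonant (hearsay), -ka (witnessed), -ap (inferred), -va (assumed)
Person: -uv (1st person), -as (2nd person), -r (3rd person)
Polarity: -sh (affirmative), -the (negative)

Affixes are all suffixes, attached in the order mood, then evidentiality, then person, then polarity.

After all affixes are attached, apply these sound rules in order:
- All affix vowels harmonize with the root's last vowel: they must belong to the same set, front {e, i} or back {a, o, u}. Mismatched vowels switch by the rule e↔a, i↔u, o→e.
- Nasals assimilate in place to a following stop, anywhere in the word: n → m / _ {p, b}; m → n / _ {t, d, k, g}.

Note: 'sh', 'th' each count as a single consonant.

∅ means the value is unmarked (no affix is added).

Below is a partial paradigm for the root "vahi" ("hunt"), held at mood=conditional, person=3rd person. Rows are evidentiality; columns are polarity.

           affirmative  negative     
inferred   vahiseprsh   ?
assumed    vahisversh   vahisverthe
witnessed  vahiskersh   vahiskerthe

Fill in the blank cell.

Attach mood conditional -s → vahis.
Attach evidentiality inferred -ap → vahisap.
Attach person 3rd person -r → vahisapr.
Attach polarity negative -the → vahisaprthe.
Apply vowel harmony: vahisaprthe → vahiseprthe.
Nasal assimilation: no change.

vahiseprthe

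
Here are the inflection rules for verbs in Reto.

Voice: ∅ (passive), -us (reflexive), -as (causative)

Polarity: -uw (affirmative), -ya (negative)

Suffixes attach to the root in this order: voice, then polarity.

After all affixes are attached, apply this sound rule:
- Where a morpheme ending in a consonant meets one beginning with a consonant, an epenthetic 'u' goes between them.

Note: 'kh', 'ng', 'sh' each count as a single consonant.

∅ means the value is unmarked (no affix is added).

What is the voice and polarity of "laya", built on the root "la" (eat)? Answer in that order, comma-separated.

passive, negative

Segment: la-ya.
voice: ∅ → passive.
polarity: -ya → negative.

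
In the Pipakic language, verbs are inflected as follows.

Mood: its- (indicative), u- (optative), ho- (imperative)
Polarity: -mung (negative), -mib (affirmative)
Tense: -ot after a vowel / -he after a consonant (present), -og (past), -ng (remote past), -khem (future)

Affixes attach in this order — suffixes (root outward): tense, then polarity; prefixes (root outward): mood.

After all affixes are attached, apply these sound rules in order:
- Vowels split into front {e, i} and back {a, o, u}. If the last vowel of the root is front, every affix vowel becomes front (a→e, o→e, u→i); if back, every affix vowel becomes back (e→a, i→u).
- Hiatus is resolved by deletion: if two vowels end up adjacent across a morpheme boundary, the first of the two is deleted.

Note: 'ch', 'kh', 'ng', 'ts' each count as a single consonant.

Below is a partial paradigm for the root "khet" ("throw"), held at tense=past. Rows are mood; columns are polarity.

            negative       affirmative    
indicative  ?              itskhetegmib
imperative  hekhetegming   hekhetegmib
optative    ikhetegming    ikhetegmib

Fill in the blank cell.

Attach mood indicative its- → itskhet.
Attach tense past -og → itskhetog.
Attach polarity negative -mung → itskhetogmung.
Apply vowel harmony: itskhetogmung → itskhetegming.
Vowel deletion: no change.

itskhetegming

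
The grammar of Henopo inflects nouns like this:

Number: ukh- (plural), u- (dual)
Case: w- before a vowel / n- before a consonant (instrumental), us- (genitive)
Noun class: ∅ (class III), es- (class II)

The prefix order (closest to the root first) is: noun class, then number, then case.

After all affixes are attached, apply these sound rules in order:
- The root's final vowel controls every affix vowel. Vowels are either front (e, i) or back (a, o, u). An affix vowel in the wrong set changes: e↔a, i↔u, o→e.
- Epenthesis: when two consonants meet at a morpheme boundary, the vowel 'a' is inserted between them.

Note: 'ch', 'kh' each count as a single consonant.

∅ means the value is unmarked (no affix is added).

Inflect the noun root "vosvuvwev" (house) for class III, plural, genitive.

isikhavosvuvwev

noun class = class III: zero marking, form stays vosvuvwev.
Attach number plural ukh- → ukhvosvuvwev.
Attach case genitive us- → usukhvosvuvwev.
Apply vowel harmony: usukhvosvuvwev → isikhvosvuvwev.
Apply epenthesis: isikhvosvuvwev → isikhavosvuvwev.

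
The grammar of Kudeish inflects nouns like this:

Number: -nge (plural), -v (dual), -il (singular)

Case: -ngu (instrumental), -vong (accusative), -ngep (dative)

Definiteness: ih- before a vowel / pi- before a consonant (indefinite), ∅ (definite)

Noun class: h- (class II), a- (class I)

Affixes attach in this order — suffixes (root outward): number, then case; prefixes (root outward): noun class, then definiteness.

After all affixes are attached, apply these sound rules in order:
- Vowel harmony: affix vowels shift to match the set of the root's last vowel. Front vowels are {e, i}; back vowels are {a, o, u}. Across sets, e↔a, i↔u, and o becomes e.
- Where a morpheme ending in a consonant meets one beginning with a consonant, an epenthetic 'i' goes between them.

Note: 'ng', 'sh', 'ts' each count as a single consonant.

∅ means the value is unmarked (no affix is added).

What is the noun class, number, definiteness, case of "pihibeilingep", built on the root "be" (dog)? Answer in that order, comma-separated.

Segment: pi-h-be-il-ngep.
noun class: h- → class II.
number: -il → singular.
definiteness: ih/pi- → indefinite.
case: -ngep → dative.

class II, singular, indefinite, dative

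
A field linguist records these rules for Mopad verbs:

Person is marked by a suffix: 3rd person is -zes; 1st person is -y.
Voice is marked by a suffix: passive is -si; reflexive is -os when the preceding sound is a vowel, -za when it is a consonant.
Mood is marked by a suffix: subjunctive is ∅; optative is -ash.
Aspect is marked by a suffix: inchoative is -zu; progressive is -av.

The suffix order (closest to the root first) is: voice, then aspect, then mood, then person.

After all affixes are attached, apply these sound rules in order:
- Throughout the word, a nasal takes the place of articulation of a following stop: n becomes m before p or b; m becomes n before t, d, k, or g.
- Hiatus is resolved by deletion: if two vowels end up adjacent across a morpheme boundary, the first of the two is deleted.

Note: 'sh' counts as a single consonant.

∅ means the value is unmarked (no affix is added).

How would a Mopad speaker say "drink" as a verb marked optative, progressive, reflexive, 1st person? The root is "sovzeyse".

Attach voice reflexive -os (after vowel 'e') → sovzeyseos.
Attach aspect progressive -av → sovzeyseosav.
Attach mood optative -ash → sovzeyseosavash.
Attach person 1st person -y → sovzeyseosavashy.
Nasal assimilation: no change.
Apply vowel deletion: sovzeyseosavashy → sovzeysosavashy.

sovzeysosavashy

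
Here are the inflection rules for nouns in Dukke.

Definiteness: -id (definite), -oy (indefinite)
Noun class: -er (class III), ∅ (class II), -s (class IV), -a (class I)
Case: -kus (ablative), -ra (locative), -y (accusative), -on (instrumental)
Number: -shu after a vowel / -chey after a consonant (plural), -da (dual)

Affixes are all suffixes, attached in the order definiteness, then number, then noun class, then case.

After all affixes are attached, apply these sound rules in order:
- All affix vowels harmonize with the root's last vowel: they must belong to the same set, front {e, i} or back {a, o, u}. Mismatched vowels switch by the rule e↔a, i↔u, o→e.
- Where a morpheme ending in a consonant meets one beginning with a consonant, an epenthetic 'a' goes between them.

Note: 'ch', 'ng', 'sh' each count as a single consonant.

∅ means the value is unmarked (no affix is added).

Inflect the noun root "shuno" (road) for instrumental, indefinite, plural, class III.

Attach definiteness indefinite -oy → shunooy.
Attach number plural -chey (after consonant 'y') → shunooychey.
Attach noun class class III -er → shunooycheyer.
Attach case instrumental -on → shunooycheyeron.
Apply vowel harmony: shunooycheyeron → shunooychayaron.
Apply epenthesis: shunooychayaron → shunooyachayaron.

shunooyachayaron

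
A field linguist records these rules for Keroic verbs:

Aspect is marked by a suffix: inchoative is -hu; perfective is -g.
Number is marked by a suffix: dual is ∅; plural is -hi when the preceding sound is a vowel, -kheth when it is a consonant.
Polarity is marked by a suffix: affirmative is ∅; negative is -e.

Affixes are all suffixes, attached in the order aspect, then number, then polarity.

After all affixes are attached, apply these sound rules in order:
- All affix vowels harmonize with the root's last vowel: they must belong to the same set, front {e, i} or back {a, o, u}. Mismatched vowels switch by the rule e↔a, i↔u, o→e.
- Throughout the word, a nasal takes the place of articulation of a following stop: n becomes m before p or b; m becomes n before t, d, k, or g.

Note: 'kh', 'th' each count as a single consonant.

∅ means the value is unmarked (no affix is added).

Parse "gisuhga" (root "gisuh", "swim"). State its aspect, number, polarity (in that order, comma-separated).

Segment: gisuh-g-e.
aspect: -g → perfective.
number: ∅ → dual.
polarity: -e → negative.

perfective, dual, negative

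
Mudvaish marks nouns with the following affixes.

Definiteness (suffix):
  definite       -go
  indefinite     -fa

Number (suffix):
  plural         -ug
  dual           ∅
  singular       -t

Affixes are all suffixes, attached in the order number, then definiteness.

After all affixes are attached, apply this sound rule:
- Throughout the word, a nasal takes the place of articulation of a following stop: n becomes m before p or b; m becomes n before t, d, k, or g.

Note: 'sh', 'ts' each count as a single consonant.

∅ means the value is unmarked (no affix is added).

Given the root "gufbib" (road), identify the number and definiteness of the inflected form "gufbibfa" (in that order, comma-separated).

dual, indefinite

Segment: gufbib-fa.
number: ∅ → dual.
definiteness: -fa → indefinite.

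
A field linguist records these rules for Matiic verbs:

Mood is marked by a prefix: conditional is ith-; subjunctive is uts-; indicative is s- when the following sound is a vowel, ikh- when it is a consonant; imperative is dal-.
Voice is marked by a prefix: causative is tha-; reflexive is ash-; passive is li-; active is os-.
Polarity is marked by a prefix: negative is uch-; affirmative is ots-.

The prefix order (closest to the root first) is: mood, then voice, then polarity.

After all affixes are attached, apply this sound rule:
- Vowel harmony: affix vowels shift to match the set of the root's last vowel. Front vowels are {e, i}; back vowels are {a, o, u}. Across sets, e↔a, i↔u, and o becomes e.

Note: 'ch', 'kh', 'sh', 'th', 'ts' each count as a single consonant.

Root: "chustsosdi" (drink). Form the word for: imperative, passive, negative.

Attach mood imperative dal- → dalchustsosdi.
Attach voice passive li- → lidalchustsosdi.
Attach polarity negative uch- → uchlidalchustsosdi.
Apply vowel harmony: uchlidalchustsosdi → ichlidelchustsosdi.

ichlidelchustsosdi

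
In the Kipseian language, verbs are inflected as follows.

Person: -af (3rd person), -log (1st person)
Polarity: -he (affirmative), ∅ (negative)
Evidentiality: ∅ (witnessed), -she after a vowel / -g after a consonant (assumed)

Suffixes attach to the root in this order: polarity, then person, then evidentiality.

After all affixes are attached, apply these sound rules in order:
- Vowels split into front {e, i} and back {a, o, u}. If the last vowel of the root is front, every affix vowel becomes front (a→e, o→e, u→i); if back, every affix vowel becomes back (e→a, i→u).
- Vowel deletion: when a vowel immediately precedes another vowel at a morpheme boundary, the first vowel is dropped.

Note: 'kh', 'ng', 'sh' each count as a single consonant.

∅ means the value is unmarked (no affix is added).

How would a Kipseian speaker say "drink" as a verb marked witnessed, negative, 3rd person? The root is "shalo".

shalaf

polarity = negative: zero marking, form stays shalo.
Attach person 3rd person -af → shaloaf.
evidentiality = witnessed: zero marking, form stays shaloaf.
Vowel harmony: no change.
Apply vowel deletion: shaloaf → shalaf.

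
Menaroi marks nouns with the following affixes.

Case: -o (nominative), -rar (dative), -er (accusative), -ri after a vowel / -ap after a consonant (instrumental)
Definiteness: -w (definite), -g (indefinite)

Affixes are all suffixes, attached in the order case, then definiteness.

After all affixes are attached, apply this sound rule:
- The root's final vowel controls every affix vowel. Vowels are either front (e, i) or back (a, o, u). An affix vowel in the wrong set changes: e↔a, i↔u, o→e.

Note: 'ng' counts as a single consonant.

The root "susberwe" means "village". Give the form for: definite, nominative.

susberweew

Attach case nominative -o → susberweo.
Attach definiteness definite -w → susberweow.
Apply vowel harmony: susberweow → susberweew.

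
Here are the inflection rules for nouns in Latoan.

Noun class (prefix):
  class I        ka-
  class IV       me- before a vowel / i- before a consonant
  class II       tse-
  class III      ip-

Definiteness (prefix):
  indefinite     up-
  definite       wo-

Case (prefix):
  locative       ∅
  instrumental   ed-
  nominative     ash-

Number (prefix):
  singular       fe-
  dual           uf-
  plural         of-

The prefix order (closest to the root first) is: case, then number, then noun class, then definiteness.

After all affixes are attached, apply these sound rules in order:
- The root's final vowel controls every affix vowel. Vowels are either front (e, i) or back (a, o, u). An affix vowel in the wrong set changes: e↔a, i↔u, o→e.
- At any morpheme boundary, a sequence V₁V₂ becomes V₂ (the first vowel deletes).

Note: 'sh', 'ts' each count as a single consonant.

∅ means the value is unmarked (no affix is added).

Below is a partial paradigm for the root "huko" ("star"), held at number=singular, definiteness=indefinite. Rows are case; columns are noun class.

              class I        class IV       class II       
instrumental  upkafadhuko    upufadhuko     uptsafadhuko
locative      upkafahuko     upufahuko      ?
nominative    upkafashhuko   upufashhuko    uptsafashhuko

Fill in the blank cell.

case = locative: zero marking, form stays huko.
Attach number singular fe- → fehuko.
Attach noun class class II tse- → tsefehuko.
Attach definiteness indefinite up- → uptsefehuko.
Apply vowel harmony: uptsefehuko → uptsafahuko.
Vowel deletion: no change.

uptsafahuko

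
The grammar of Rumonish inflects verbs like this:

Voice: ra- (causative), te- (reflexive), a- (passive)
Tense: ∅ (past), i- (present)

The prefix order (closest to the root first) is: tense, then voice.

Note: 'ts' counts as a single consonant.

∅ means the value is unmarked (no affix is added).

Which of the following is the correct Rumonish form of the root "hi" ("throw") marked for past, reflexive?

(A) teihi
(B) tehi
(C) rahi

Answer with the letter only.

B

tense = past: zero marking, form stays hi.
Attach voice reflexive te- → tehi.
So the correct form is tehi, option (B).
(C) rahi is wrong: it uses causative instead of reflexive for voice.
(A) teihi is wrong: it uses present instead of past for tense.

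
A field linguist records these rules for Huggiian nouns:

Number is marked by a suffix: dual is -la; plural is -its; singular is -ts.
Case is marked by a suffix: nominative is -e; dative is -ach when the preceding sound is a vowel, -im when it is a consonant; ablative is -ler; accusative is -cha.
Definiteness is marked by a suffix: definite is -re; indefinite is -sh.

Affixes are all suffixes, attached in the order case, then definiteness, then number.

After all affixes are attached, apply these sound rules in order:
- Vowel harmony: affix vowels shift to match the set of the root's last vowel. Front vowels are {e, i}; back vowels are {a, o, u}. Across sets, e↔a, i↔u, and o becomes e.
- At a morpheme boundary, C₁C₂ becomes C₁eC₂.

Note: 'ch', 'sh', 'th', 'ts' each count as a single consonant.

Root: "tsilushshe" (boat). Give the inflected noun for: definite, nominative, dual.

tsilushsheerele

Attach case nominative -e → tsilushshee.
Attach definiteness definite -re → tsilushsheere.
Attach number dual -la → tsilushsheerela.
Apply vowel harmony: tsilushsheerela → tsilushsheerele.
Epenthesis: no change.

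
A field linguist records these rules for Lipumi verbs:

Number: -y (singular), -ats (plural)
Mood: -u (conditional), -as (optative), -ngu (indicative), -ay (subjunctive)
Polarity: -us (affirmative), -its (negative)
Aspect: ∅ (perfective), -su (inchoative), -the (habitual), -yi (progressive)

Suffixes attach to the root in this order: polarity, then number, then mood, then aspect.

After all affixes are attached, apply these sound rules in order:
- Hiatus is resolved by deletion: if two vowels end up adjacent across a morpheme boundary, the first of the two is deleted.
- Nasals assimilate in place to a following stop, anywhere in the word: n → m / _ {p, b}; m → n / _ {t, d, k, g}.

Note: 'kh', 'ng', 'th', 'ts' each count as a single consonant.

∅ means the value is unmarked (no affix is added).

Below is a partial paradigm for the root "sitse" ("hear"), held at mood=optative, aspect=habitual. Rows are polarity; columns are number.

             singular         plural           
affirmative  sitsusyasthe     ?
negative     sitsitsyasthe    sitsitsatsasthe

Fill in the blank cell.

sitsusatsasthe

Attach polarity affirmative -us → sitseus.
Attach number plural -ats → sitseusats.
Attach mood optative -as → sitseusatsas.
Attach aspect habitual -the → sitseusatsasthe.
Apply vowel deletion: sitseusatsasthe → sitsusatsasthe.
Nasal assimilation: no change.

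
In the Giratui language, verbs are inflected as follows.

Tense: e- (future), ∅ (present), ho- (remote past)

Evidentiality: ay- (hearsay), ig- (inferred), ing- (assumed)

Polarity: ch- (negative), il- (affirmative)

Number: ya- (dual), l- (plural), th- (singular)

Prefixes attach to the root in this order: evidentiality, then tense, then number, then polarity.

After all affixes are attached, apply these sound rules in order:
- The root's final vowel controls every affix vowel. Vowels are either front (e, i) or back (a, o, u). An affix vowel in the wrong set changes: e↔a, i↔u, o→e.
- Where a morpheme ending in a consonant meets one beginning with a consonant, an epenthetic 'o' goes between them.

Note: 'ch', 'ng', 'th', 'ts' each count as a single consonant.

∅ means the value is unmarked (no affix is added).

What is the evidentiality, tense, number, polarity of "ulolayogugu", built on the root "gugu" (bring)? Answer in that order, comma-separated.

hearsay, present, plural, affirmative

Segment: il-l-ay-gugu.
evidentiality: ay- → hearsay.
tense: ∅ → present.
number: l- → plural.
polarity: il- → affirmative.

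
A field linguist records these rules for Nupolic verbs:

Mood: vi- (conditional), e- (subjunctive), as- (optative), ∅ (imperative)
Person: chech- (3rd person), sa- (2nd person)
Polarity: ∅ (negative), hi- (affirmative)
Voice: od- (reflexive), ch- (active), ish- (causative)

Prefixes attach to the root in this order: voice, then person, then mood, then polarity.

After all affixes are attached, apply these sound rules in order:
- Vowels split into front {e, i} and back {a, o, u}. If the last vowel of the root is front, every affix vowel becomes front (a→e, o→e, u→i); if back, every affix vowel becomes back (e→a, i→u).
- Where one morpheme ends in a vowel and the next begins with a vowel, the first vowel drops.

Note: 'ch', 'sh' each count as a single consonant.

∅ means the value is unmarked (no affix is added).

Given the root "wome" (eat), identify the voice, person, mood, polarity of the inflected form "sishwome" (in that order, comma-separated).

causative, 2nd person, imperative, negative

Segment: sa-ish-wome.
voice: ish- → causative.
person: sa- → 2nd person.
mood: ∅ → imperative.
polarity: ∅ → negative.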